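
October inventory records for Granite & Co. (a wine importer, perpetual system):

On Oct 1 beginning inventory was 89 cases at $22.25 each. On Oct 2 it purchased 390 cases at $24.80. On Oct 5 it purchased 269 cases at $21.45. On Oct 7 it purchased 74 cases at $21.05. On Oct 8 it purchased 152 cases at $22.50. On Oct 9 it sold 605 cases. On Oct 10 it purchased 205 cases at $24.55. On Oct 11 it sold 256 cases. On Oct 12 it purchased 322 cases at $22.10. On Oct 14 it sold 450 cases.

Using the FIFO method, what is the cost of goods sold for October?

COGS = $30,349.95

Oct 9, 605 sold [FIFO — oldest first]: 89 @ $22.25 + 390 @ $24.80 + 126 @ $21.45 = $14,354.95
Oct 11, 256 sold [FIFO — oldest first]: 143 @ $21.45 + 74 @ $21.05 + 39 @ $22.50 = $5,502.55
Oct 14, 450 sold [FIFO — oldest first]: 113 @ $22.50 + 205 @ $24.55 + 132 @ $22.10 = $10,492.45
Total COGS = $14,354.95 + $5,502.55 + $10,492.45 = $30,349.95
Ending inventory: 190 @ $22.10 = $4,199.00
Check: goods available $34,548.95 = COGS $30,349.95 + ending $4,199.00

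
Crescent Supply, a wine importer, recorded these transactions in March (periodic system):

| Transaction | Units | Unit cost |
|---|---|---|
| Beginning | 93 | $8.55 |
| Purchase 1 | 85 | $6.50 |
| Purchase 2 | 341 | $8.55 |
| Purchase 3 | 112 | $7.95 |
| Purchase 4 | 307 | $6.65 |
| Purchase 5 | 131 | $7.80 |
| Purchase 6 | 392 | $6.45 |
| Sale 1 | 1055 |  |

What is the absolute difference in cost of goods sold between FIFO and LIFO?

$659.45

FIFO COGS: 93 @ $8.55 + 85 @ $6.50 + 341 @ $8.55 + 112 @ $7.95 + 307 @ $6.65 + 117 @ $7.80 = $8,107.75
LIFO COGS: 392 @ $6.45 + 131 @ $7.80 + 307 @ $6.65 + 112 @ $7.95 + 113 @ $8.55 = $7,448.30
Difference = |$8,107.75 − $7,448.30| = $659.45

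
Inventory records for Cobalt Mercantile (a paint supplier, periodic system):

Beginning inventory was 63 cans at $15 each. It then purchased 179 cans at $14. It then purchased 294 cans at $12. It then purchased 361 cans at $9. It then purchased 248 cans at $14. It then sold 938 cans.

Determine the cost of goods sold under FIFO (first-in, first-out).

COGS = $10,802

Sale 1 (938) [FIFO — oldest first]: 63 @ $15 + 179 @ $14 + 294 @ $12 + 361 @ $9 + 41 @ $14 = $10,802
Ending inventory: 207 @ $14 = $2,898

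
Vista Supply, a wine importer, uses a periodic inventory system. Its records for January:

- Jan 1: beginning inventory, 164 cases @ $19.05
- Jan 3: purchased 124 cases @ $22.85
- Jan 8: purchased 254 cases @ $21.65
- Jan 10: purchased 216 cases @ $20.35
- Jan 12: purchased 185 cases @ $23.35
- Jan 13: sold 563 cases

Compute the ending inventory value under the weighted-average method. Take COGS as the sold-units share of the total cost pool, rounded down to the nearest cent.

Ending inventory = $8,128.72

Jan 13, sell 563: 563/943 × $20,172.05 → $12,043.33
Ending inventory (cost pool remaining) = $8,128.72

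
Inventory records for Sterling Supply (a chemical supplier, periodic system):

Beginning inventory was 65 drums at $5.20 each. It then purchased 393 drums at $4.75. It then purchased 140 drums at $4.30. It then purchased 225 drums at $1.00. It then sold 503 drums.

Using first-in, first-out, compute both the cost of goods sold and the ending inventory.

COGS = $2,398.25; ending inventory = $633.50

Sale 1 (503) [FIFO — oldest first]: 65 @ $5.20 + 393 @ $4.75 + 45 @ $4.30 = $2,398.25
Ending inventory: 95 @ $4.30 + 225 @ $1.00 = $633.50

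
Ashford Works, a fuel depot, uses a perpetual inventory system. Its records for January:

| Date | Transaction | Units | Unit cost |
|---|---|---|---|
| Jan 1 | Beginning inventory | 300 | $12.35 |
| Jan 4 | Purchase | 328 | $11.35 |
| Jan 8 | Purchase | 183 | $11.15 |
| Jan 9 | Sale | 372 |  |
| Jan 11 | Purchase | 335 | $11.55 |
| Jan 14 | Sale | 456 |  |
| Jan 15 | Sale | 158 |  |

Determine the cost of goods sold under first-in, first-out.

Jan 9, 372 sold [FIFO — oldest first]: 300 @ $12.35 + 72 @ $11.35 = $4,522.20
Jan 14, 456 sold [FIFO — oldest first]: 256 @ $11.35 + 183 @ $11.15 + 17 @ $11.55 = $5,142.40
Jan 15, 158 sold [FIFO — oldest first]: 158 @ $11.55 = $1,824.90
Total COGS = $4,522.20 + $5,142.40 + $1,824.90 = $11,489.50
Ending inventory: 160 @ $11.55 = $1,848.00

COGS = $11,489.50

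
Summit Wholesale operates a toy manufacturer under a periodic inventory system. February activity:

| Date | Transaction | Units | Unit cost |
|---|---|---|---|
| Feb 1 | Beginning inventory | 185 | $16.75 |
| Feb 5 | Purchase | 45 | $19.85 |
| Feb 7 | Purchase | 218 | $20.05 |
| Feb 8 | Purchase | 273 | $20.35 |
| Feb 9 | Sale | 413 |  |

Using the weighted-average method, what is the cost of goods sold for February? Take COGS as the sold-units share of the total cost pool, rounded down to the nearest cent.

Feb 9, sell 413: 413/721 × $13,918.45 → $7,972.70
Ending inventory (cost pool remaining) = $5,945.75

COGS = $7,972.70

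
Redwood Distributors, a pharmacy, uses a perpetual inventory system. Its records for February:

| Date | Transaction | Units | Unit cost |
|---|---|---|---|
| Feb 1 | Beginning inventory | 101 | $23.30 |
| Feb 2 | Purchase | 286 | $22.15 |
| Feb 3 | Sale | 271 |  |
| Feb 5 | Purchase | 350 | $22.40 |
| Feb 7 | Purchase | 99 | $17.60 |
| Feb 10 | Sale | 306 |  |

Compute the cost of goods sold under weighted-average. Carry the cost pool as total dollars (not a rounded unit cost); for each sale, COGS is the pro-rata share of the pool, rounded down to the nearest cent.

COGS = $12,684.16

After Feb 1: 101 on hand, pool $2,353.30 (≈ $23.3000 each)
After Feb 2: 387 on hand, pool $8,688.20 (≈ $22.4501 each)
Feb 3, sell 271: 271/387 × $8,688.20 → $6,083.98
After Feb 5: 466 on hand, pool $10,444.22 (≈ $22.4125 each)
After Feb 7: 565 on hand, pool $12,186.62 (≈ $21.5692 each)
Feb 10, sell 306: 306/565 × $12,186.62 → $6,600.18
Total COGS = $6,083.98 + $6,600.18 = $12,684.16
Ending inventory (cost pool remaining) = $5,586.44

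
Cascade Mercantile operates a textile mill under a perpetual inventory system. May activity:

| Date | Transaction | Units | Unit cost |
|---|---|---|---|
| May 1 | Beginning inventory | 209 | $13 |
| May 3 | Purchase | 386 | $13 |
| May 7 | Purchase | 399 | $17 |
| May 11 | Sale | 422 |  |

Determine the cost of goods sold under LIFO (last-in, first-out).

COGS = $7,082

May 11, 422 sold [LIFO — newest first]: 399 @ $17 + 23 @ $13 = $7,082
Ending inventory: 209 @ $13 + 363 @ $13 = $7,436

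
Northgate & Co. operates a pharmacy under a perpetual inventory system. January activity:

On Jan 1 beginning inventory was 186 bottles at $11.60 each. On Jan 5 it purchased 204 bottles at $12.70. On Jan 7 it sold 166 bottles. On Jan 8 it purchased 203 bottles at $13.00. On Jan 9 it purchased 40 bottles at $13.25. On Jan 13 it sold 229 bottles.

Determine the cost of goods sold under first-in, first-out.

COGS = $4,813.40

Jan 7, 166 sold [FIFO — oldest first]: 166 @ $11.60 = $1,925.60
Jan 13, 229 sold [FIFO — oldest first]: 20 @ $11.60 + 204 @ $12.70 + 5 @ $13.00 = $2,887.80
Total COGS = $1,925.60 + $2,887.80 = $4,813.40
Ending inventory: 198 @ $13.00 + 40 @ $13.25 = $3,104.00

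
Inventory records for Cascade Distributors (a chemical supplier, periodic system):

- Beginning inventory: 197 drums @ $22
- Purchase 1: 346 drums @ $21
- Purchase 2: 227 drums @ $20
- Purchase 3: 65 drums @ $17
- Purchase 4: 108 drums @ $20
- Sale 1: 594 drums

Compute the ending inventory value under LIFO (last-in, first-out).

Sale 1 (594) [LIFO — newest first]: 108 @ $20 + 65 @ $17 + 227 @ $20 + 194 @ $21 = $11,879
Ending inventory: 197 @ $22 + 152 @ $21 = $7,526

Ending inventory = $7,526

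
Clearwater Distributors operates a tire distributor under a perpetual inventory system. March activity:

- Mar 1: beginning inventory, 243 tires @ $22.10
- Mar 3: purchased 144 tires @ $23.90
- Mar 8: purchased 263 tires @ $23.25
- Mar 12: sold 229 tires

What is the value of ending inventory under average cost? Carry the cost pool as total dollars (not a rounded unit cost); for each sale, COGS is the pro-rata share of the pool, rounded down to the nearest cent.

After Mar 1: 243 on hand, pool $5,370.30 (≈ $22.1000 each)
After Mar 3: 387 on hand, pool $8,811.90 (≈ $22.7698 each)
After Mar 8: 650 on hand, pool $14,926.65 (≈ $22.9641 each)
Mar 12, sell 229: 229/650 × $14,926.65 → $5,258.77
Ending inventory (cost pool remaining) = $9,667.88

Ending inventory = $9,667.88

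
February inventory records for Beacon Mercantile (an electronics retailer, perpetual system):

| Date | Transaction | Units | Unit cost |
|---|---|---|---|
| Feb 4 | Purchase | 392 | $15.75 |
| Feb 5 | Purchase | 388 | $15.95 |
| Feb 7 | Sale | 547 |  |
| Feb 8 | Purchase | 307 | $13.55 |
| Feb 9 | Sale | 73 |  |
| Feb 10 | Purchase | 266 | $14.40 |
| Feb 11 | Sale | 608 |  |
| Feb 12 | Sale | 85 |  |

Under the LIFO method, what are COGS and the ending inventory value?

Feb 7, 547 sold [LIFO — newest first]: 388 @ $15.95 + 159 @ $15.75 = $8,692.85
Feb 9, 73 sold [LIFO — newest first]: 73 @ $13.55 = $989.15
Feb 11, 608 sold [LIFO — newest first]: 266 @ $14.40 + 234 @ $13.55 + 108 @ $15.75 = $8,702.10
Feb 12, 85 sold [LIFO — newest first]: 85 @ $15.75 = $1,338.75
Total COGS = $8,692.85 + $989.15 + $8,702.10 + $1,338.75 = $19,722.85
Ending inventory: 40 @ $15.75 = $630.00

COGS = $19,722.85; ending inventory = $630.00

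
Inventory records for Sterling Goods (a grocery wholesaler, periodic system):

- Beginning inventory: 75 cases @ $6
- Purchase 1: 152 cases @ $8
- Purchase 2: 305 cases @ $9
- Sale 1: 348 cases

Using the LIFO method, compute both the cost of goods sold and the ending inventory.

Sale 1 (348) [LIFO — newest first]: 305 @ $9 + 43 @ $8 = $3,089
Ending inventory: 75 @ $6 + 109 @ $8 = $1,322

COGS = $3,089; ending inventory = $1,322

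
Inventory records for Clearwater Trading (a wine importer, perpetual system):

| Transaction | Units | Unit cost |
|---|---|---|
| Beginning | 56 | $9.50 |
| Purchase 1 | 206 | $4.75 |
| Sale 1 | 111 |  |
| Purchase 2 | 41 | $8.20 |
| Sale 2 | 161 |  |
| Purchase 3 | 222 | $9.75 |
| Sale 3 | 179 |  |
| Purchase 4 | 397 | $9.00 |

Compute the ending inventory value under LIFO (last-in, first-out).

Ending inventory = $4,286.75

Sale 1 (111) [LIFO — newest first]: 111 @ $4.75 = $527.25
Sale 2 (161) [LIFO — newest first]: 41 @ $8.20 + 95 @ $4.75 + 25 @ $9.50 = $1,024.95
Sale 3 (179) [LIFO — newest first]: 179 @ $9.75 = $1,745.25
Total COGS = $527.25 + $1,024.95 + $1,745.25 = $3,297.45
Ending inventory: 31 @ $9.50 + 43 @ $9.75 + 397 @ $9.00 = $4,286.75
Check: goods available $7,584.20 = COGS $3,297.45 + ending $4,286.75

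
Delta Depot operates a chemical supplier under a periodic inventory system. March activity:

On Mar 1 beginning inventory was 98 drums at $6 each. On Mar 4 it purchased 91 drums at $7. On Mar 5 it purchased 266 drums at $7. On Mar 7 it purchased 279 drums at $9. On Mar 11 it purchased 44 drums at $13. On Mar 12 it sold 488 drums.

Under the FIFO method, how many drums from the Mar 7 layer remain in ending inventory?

Mar 12, 488 sold [FIFO — oldest first]: 98 @ $6 + 91 @ $7 + 266 @ $7 + 33 @ $9 = $3,384
Ending inventory: 246 @ $9 + 44 @ $13 = $2,786
Check: goods available $6,170 = COGS $3,384 + ending $2,786

246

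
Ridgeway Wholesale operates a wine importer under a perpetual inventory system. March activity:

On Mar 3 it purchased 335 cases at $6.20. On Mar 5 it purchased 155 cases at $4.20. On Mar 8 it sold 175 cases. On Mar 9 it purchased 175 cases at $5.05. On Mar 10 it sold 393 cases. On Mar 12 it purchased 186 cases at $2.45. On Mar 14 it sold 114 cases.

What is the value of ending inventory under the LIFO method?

Mar 8, 175 sold [LIFO — newest first]: 155 @ $4.20 + 20 @ $6.20 = $775.00
Mar 10, 393 sold [LIFO — newest first]: 175 @ $5.05 + 218 @ $6.20 = $2,235.35
Mar 14, 114 sold [LIFO — newest first]: 114 @ $2.45 = $279.30
Total COGS = $775.00 + $2,235.35 + $279.30 = $3,289.65
Ending inventory: 97 @ $6.20 + 72 @ $2.45 = $777.80

Ending inventory = $777.80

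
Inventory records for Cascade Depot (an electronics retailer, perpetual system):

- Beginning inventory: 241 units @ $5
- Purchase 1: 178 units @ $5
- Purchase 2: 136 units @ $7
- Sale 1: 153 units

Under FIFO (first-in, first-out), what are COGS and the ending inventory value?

Sale 1 (153) [FIFO — oldest first]: 153 @ $5 = $765
Ending inventory: 88 @ $5 + 178 @ $5 + 136 @ $7 = $2,282

COGS = $765; ending inventory = $2,282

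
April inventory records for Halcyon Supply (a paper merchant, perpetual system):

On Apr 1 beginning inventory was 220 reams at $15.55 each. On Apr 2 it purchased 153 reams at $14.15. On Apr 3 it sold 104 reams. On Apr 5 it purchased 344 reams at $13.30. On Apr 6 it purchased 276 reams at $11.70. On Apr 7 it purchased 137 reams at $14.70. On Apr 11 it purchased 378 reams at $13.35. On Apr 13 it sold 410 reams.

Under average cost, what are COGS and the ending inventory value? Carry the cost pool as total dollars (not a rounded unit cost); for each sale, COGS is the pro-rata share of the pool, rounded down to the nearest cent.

After Apr 1: 220 on hand, pool $3,421.00 (≈ $15.5500 each)
After Apr 2: 373 on hand, pool $5,585.95 (≈ $14.9757 each)
Apr 3, sell 104: 104/373 × $5,585.95 → $1,557.47
After Apr 5: 613 on hand, pool $8,603.68 (≈ $14.0354 each)
After Apr 6: 889 on hand, pool $11,832.88 (≈ $13.3103 each)
After Apr 7: 1026 on hand, pool $13,846.78 (≈ $13.4959 each)
After Apr 11: 1404 on hand, pool $18,893.08 (≈ $13.4566 each)
Apr 13, sell 410: 410/1404 × $18,893.08 → $5,517.20
Total COGS = $1,557.47 + $5,517.20 = $7,074.67
Ending inventory (cost pool remaining) = $13,375.88

COGS = $7,074.67; ending inventory = $13,375.88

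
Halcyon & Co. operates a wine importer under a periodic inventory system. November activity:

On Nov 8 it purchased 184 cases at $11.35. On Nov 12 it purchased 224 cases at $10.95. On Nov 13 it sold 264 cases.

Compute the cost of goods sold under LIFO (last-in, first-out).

Nov 13, 264 sold [LIFO — newest first]: 224 @ $10.95 + 40 @ $11.35 = $2,906.80
Ending inventory: 144 @ $11.35 = $1,634.40
Check: goods available $4,541.20 = COGS $2,906.80 + ending $1,634.40

COGS = $2,906.80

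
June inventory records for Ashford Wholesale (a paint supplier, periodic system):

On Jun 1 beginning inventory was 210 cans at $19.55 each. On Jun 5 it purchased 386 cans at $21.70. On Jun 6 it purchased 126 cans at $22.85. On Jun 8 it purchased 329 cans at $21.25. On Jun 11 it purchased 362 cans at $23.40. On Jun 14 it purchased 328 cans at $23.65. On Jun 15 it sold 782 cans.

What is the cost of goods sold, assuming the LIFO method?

COGS = $18,183.00

Jun 15, 782 sold [LIFO — newest first]: 328 @ $23.65 + 362 @ $23.40 + 92 @ $21.25 = $18,183.00
Ending inventory: 210 @ $19.55 + 386 @ $21.70 + 126 @ $22.85 + 237 @ $21.25 = $20,397.05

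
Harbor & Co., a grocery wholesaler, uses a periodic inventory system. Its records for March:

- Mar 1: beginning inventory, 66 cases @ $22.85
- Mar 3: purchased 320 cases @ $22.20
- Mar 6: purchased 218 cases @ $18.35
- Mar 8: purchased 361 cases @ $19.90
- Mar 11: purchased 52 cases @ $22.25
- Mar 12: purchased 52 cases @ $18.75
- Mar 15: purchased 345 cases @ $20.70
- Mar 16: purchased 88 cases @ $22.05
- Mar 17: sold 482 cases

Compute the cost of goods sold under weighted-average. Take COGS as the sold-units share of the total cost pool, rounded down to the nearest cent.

COGS = $9,951.34

Mar 17, sell 482: 482/1502 × $31,010.20 → $9,951.34
Ending inventory (cost pool remaining) = $21,058.86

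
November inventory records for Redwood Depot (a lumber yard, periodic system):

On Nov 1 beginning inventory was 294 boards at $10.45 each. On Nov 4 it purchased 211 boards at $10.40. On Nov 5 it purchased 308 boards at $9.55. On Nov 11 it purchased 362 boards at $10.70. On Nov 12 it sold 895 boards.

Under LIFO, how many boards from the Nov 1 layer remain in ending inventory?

Nov 12, 895 sold [LIFO — newest first]: 362 @ $10.70 + 308 @ $9.55 + 211 @ $10.40 + 14 @ $10.45 = $9,155.50
Ending inventory: 280 @ $10.45 = $2,926.00

280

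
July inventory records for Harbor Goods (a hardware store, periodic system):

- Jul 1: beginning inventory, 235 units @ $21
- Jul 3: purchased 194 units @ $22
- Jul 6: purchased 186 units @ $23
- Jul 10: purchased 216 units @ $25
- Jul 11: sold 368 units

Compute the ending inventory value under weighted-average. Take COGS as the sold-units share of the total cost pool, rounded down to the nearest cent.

Jul 11, sell 368: 368/831 × $18,881.00 → $8,361.26
Ending inventory (cost pool remaining) = $10,519.74
Check: goods available $18,881.00 = COGS $8,361.26 + ending $10,519.74

Ending inventory = $10,519.74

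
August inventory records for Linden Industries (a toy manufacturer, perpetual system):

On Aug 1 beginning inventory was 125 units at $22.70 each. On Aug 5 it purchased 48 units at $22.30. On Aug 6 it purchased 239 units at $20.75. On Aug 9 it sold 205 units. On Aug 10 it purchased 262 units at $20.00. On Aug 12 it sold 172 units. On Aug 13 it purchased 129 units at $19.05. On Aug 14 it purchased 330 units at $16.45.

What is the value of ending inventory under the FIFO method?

Ending inventory = $13,852.20

Aug 9, 205 sold [FIFO — oldest first]: 125 @ $22.70 + 48 @ $22.30 + 32 @ $20.75 = $4,571.90
Aug 12, 172 sold [FIFO — oldest first]: 172 @ $20.75 = $3,569.00
Total COGS = $4,571.90 + $3,569.00 = $8,140.90
Ending inventory: 35 @ $20.75 + 262 @ $20.00 + 129 @ $19.05 + 330 @ $16.45 = $13,852.20
Check: goods available $21,993.10 = COGS $8,140.90 + ending $13,852.20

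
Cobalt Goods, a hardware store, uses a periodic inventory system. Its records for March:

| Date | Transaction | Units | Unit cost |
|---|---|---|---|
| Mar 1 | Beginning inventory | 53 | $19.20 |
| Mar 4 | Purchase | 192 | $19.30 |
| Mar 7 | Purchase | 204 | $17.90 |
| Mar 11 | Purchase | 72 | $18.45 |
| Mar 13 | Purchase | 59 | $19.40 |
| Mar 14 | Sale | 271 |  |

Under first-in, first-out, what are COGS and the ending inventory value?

COGS = $5,188.60; ending inventory = $5,659.20

Mar 14, 271 sold [FIFO — oldest first]: 53 @ $19.20 + 192 @ $19.30 + 26 @ $17.90 = $5,188.60
Ending inventory: 178 @ $17.90 + 72 @ $18.45 + 59 @ $19.40 = $5,659.20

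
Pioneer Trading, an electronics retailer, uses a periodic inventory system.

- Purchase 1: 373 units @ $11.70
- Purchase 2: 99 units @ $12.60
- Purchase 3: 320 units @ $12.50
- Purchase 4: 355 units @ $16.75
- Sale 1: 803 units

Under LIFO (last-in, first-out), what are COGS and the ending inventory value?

Sale 1 (803) [LIFO — newest first]: 355 @ $16.75 + 320 @ $12.50 + 99 @ $12.60 + 29 @ $11.70 = $11,532.95
Ending inventory: 344 @ $11.70 = $4,024.80
Check: goods available $15,557.75 = COGS $11,532.95 + ending $4,024.80

COGS = $11,532.95; ending inventory = $4,024.80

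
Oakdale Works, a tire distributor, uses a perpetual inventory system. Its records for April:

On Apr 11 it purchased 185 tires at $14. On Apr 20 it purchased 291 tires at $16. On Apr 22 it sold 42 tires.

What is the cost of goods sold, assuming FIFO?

COGS = $588

Apr 22, 42 sold [FIFO — oldest first]: 42 @ $14 = $588
Ending inventory: 143 @ $14 + 291 @ $16 = $6,658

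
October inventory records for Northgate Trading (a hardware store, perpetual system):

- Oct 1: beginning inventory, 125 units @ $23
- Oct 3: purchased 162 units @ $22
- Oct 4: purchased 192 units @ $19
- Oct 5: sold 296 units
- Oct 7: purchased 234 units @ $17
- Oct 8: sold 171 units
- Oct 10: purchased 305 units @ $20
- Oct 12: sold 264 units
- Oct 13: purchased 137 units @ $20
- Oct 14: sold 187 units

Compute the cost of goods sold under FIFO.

COGS = $18,165

Oct 5, 296 sold [FIFO — oldest first]: 125 @ $23 + 162 @ $22 + 9 @ $19 = $6,610
Oct 8, 171 sold [FIFO — oldest first]: 171 @ $19 = $3,249
Oct 12, 264 sold [FIFO — oldest first]: 12 @ $19 + 234 @ $17 + 18 @ $20 = $4,566
Oct 14, 187 sold [FIFO — oldest first]: 187 @ $20 = $3,740
Total COGS = $6,610 + $3,249 + $4,566 + $3,740 = $18,165
Ending inventory: 100 @ $20 + 137 @ $20 = $4,740
Check: goods available $22,905 = COGS $18,165 + ending $4,740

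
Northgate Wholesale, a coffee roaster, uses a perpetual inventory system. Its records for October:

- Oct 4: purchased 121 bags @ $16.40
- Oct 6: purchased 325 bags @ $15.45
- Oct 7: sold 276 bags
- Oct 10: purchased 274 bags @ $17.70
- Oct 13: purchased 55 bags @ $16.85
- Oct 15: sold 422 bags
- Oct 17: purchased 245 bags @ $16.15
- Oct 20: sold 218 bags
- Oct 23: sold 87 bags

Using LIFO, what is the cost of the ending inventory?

Ending inventory = $278.80

Oct 7, 276 sold [LIFO — newest first]: 276 @ $15.45 = $4,264.20
Oct 15, 422 sold [LIFO — newest first]: 55 @ $16.85 + 274 @ $17.70 + 49 @ $15.45 + 44 @ $16.40 = $7,255.20
Oct 20, 218 sold [LIFO — newest first]: 218 @ $16.15 = $3,520.70
Oct 23, 87 sold [LIFO — newest first]: 27 @ $16.15 + 60 @ $16.40 = $1,420.05
Total COGS = $4,264.20 + $7,255.20 + $3,520.70 + $1,420.05 = $16,460.15
Ending inventory: 17 @ $16.40 = $278.80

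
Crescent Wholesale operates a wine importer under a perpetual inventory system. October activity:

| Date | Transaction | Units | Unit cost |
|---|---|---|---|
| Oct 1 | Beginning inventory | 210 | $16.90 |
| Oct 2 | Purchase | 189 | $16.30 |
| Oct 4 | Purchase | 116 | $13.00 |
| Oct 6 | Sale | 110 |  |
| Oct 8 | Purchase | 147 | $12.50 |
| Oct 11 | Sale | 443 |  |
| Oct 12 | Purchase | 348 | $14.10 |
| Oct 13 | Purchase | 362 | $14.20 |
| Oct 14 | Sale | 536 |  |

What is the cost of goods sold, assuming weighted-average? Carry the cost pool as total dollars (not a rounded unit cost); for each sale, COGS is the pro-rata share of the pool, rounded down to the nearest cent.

COGS = $15,988.62

After Oct 1: 210 on hand, pool $3,549.00 (≈ $16.9000 each)
After Oct 2: 399 on hand, pool $6,629.70 (≈ $16.6158 each)
After Oct 4: 515 on hand, pool $8,137.70 (≈ $15.8014 each)
Oct 6, sell 110: 110/515 × $8,137.70 → $1,738.14
After Oct 8: 552 on hand, pool $8,237.06 (≈ $14.9222 each)
Oct 11, sell 443: 443/552 × $8,237.06 → $6,610.53
After Oct 12: 457 on hand, pool $6,533.33 (≈ $14.2961 each)
After Oct 13: 819 on hand, pool $11,673.73 (≈ $14.2536 each)
Oct 14, sell 536: 536/819 × $11,673.73 → $7,639.95
Total COGS = $1,738.14 + $6,610.53 + $7,639.95 = $15,988.62
Ending inventory (cost pool remaining) = $4,033.78
Check: goods available $20,022.40 = COGS $15,988.62 + ending $4,033.78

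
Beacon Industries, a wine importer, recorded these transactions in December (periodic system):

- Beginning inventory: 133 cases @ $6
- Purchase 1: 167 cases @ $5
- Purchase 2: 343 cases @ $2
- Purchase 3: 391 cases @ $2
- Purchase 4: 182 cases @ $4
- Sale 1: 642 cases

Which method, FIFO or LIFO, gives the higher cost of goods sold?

FIFO COGS: 133 @ $6 + 167 @ $5 + 342 @ $2 = $2,317
LIFO COGS: 182 @ $4 + 391 @ $2 + 69 @ $2 = $1,648

FIFO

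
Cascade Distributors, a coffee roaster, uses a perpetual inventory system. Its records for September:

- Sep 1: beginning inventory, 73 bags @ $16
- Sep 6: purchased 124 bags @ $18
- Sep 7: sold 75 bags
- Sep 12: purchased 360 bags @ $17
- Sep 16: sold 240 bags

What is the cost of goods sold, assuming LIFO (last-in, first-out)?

COGS = $5,430

Sep 7, 75 sold [LIFO — newest first]: 75 @ $18 = $1,350
Sep 16, 240 sold [LIFO — newest first]: 240 @ $17 = $4,080
Total COGS = $1,350 + $4,080 = $5,430
Ending inventory: 73 @ $16 + 49 @ $18 + 120 @ $17 = $4,090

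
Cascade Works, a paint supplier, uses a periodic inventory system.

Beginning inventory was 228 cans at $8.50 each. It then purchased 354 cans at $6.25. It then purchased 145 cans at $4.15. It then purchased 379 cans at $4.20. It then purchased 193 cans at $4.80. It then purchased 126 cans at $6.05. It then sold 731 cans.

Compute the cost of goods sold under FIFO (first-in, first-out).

COGS = $4,769.05

Sale 1 (731) [FIFO — oldest first]: 228 @ $8.50 + 354 @ $6.25 + 145 @ $4.15 + 4 @ $4.20 = $4,769.05
Ending inventory: 375 @ $4.20 + 193 @ $4.80 + 126 @ $6.05 = $3,263.70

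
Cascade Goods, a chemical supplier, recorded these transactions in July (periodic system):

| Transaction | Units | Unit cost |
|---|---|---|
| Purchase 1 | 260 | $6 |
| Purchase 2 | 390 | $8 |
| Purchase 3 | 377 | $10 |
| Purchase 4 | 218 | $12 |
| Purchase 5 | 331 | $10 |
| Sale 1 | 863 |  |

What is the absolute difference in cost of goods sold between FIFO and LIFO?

$2,256

FIFO COGS: 260 @ $6 + 390 @ $8 + 213 @ $10 = $6,810
LIFO COGS: 331 @ $10 + 218 @ $12 + 314 @ $10 = $9,066
Difference = |$6,810 − $9,066| = $2,256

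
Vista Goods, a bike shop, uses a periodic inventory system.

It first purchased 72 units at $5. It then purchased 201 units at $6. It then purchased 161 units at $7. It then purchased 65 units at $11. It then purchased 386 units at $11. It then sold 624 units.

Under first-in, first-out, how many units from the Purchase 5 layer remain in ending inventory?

Sale 1 (624) [FIFO — oldest first]: 72 @ $5 + 201 @ $6 + 161 @ $7 + 65 @ $11 + 125 @ $11 = $4,783
Ending inventory: 261 @ $11 = $2,871

261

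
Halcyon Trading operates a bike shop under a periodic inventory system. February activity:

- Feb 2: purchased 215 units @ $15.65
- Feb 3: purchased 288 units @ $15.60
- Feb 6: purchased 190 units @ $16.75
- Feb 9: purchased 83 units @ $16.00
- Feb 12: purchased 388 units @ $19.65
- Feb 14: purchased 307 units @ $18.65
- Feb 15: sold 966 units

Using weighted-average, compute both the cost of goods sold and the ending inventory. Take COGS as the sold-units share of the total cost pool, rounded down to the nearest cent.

COGS = $16,888.77; ending inventory = $8,829.03

Feb 15, sell 966: 966/1471 × $25,717.80 → $16,888.77
Ending inventory (cost pool remaining) = $8,829.03
Check: goods available $25,717.80 = COGS $16,888.77 + ending $8,829.03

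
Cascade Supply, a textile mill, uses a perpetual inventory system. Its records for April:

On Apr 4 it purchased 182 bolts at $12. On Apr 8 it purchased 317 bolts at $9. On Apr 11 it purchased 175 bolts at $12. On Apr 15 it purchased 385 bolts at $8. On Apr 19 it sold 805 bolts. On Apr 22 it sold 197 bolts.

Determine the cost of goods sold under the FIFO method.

COGS = $9,761

Apr 19, 805 sold [FIFO — oldest first]: 182 @ $12 + 317 @ $9 + 175 @ $12 + 131 @ $8 = $8,185
Apr 22, 197 sold [FIFO — oldest first]: 197 @ $8 = $1,576
Total COGS = $8,185 + $1,576 = $9,761
Ending inventory: 57 @ $8 = $456
Check: goods available $10,217 = COGS $9,761 + ending $456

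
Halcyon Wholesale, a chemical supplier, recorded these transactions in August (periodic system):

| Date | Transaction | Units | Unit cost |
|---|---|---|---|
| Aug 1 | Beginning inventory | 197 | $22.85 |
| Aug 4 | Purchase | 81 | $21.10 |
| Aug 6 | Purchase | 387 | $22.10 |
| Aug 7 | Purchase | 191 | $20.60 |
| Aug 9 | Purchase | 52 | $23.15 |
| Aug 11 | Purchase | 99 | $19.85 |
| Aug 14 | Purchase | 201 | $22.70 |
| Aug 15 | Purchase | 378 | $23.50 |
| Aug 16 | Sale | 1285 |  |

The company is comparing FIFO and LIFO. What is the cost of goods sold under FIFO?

COGS = $28,239.00

FIFO COGS: 197 @ $22.85 + 81 @ $21.10 + 387 @ $22.10 + 191 @ $20.60 + 52 @ $23.15 + 99 @ $19.85 + 201 @ $22.70 + 77 @ $23.50 = $28,239.00
LIFO COGS: 378 @ $23.50 + 201 @ $22.70 + 99 @ $19.85 + 52 @ $23.15 + 191 @ $20.60 + 364 @ $22.10 = $28,593.65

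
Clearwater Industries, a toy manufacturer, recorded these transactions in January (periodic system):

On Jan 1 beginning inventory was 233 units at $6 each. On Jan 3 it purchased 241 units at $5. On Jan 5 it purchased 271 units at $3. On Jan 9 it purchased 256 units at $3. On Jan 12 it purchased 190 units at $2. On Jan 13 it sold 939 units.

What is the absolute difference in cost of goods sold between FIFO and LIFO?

$927

FIFO COGS: 233 @ $6 + 241 @ $5 + 271 @ $3 + 194 @ $3 = $3,998
LIFO COGS: 190 @ $2 + 256 @ $3 + 271 @ $3 + 222 @ $5 = $3,071
Difference = |$3,998 − $3,071| = $927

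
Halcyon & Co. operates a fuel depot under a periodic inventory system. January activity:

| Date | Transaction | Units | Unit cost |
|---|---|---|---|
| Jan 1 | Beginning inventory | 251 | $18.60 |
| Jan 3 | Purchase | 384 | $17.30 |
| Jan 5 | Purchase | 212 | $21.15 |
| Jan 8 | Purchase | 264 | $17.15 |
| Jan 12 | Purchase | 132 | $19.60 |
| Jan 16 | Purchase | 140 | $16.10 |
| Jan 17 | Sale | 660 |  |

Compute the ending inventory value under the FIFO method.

Ending inventory = $13,323.85

Jan 17, 660 sold [FIFO — oldest first]: 251 @ $18.60 + 384 @ $17.30 + 25 @ $21.15 = $11,840.55
Ending inventory: 187 @ $21.15 + 264 @ $17.15 + 132 @ $19.60 + 140 @ $16.10 = $13,323.85
Check: goods available $25,164.40 = COGS $11,840.55 + ending $13,323.85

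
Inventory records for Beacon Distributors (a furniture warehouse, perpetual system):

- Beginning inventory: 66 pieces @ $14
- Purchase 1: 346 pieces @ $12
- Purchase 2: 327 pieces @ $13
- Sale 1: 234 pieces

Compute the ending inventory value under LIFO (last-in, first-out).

Sale 1 (234) [LIFO — newest first]: 234 @ $13 = $3,042
Ending inventory: 66 @ $14 + 346 @ $12 + 93 @ $13 = $6,285
Check: goods available $9,327 = COGS $3,042 + ending $6,285

Ending inventory = $6,285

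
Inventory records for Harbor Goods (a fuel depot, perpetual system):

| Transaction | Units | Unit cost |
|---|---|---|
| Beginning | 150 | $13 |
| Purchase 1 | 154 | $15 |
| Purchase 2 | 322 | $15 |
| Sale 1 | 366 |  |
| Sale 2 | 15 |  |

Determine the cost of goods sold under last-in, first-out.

Sale 1 (366) [LIFO — newest first]: 322 @ $15 + 44 @ $15 = $5,490
Sale 2 (15) [LIFO — newest first]: 15 @ $15 = $225
Total COGS = $5,490 + $225 = $5,715
Ending inventory: 150 @ $13 + 95 @ $15 = $3,375
Check: goods available $9,090 = COGS $5,715 + ending $3,375

COGS = $5,715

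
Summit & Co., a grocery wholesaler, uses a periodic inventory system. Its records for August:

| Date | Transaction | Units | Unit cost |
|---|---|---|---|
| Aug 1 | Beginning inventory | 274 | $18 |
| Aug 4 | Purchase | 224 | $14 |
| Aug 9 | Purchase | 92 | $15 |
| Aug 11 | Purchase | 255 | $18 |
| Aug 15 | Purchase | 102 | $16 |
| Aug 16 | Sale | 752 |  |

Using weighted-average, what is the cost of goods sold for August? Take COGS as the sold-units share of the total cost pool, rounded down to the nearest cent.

COGS = $12,443.33

Aug 16, sell 752: 752/947 × $15,670.00 → $12,443.33
Ending inventory (cost pool remaining) = $3,226.67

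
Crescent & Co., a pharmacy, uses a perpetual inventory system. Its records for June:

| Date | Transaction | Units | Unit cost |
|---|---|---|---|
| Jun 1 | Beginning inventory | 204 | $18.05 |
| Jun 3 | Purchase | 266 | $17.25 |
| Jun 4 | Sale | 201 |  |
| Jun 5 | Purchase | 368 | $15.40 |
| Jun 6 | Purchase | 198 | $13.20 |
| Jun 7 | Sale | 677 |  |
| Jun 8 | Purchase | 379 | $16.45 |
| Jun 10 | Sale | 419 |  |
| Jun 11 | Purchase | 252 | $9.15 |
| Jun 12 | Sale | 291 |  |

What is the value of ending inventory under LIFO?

Ending inventory = $1,425.95

Jun 4, 201 sold [LIFO — newest first]: 201 @ $17.25 = $3,467.25
Jun 7, 677 sold [LIFO — newest first]: 198 @ $13.20 + 368 @ $15.40 + 65 @ $17.25 + 46 @ $18.05 = $10,232.35
Jun 10, 419 sold [LIFO — newest first]: 379 @ $16.45 + 40 @ $18.05 = $6,956.55
Jun 12, 291 sold [LIFO — newest first]: 252 @ $9.15 + 39 @ $18.05 = $3,009.75
Total COGS = $3,467.25 + $10,232.35 + $6,956.55 + $3,009.75 = $23,665.90
Ending inventory: 79 @ $18.05 = $1,425.95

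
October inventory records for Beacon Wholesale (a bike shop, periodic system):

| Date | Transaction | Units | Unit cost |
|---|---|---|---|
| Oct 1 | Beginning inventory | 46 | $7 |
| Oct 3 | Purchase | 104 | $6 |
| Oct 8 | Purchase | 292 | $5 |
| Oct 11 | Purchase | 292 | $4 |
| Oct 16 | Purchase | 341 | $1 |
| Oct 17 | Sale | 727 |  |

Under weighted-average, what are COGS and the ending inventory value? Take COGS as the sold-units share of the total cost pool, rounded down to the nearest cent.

COGS = $2,647.63; ending inventory = $1,267.37

Oct 17, sell 727: 727/1075 × $3,915.00 → $2,647.63
Ending inventory (cost pool remaining) = $1,267.37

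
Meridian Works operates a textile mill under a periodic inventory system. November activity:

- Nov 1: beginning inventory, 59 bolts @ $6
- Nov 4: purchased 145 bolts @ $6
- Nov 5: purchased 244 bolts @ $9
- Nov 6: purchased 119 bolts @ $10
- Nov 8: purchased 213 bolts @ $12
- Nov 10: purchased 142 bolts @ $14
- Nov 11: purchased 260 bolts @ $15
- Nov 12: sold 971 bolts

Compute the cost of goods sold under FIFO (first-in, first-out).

Nov 12, 971 sold [FIFO — oldest first]: 59 @ $6 + 145 @ $6 + 244 @ $9 + 119 @ $10 + 213 @ $12 + 142 @ $14 + 49 @ $15 = $9,889
Ending inventory: 211 @ $15 = $3,165
Check: goods available $13,054 = COGS $9,889 + ending $3,165

COGS = $9,889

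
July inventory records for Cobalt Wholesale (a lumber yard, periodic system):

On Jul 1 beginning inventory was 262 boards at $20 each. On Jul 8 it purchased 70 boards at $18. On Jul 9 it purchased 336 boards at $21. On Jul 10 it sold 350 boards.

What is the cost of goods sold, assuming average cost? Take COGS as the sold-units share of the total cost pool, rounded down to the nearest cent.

COGS = $7,102.69

Jul 10, sell 350: 350/668 × $13,556.00 → $7,102.69
Ending inventory (cost pool remaining) = $6,453.31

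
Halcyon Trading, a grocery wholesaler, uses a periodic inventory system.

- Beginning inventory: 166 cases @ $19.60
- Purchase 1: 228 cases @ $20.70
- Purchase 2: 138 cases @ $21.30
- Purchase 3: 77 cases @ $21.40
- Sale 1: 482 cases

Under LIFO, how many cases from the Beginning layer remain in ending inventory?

127

Sale 1 (482) [LIFO — newest first]: 77 @ $21.40 + 138 @ $21.30 + 228 @ $20.70 + 39 @ $19.60 = $10,071.20
Ending inventory: 127 @ $19.60 = $2,489.20
Check: goods available $12,560.40 = COGS $10,071.20 + ending $2,489.20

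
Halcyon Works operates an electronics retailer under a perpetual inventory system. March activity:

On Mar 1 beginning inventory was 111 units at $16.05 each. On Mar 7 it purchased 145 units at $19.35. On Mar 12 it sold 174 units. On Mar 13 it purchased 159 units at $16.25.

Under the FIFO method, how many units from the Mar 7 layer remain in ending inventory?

Mar 12, 174 sold [FIFO — oldest first]: 111 @ $16.05 + 63 @ $19.35 = $3,000.60
Ending inventory: 82 @ $19.35 + 159 @ $16.25 = $4,170.45
Check: goods available $7,171.05 = COGS $3,000.60 + ending $4,170.45

82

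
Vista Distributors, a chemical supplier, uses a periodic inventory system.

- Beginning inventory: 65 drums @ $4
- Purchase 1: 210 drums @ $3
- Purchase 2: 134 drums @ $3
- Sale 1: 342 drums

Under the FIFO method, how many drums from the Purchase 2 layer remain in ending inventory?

Sale 1 (342) [FIFO — oldest first]: 65 @ $4 + 210 @ $3 + 67 @ $3 = $1,091
Ending inventory: 67 @ $3 = $201

67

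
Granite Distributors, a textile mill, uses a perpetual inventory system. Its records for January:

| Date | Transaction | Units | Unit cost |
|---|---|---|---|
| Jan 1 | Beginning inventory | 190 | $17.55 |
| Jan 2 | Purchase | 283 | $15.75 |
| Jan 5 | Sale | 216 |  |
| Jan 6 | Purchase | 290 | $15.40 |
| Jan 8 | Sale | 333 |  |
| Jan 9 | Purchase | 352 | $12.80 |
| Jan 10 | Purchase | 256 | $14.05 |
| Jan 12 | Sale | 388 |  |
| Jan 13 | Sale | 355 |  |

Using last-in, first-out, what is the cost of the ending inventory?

Jan 5, 216 sold [LIFO — newest first]: 216 @ $15.75 = $3,402.00
Jan 8, 333 sold [LIFO — newest first]: 290 @ $15.40 + 43 @ $15.75 = $5,143.25
Jan 12, 388 sold [LIFO — newest first]: 256 @ $14.05 + 132 @ $12.80 = $5,286.40
Jan 13, 355 sold [LIFO — newest first]: 220 @ $12.80 + 24 @ $15.75 + 111 @ $17.55 = $5,142.05
Total COGS = $3,402.00 + $5,143.25 + $5,286.40 + $5,142.05 = $18,973.70
Ending inventory: 79 @ $17.55 = $1,386.45

Ending inventory = $1,386.45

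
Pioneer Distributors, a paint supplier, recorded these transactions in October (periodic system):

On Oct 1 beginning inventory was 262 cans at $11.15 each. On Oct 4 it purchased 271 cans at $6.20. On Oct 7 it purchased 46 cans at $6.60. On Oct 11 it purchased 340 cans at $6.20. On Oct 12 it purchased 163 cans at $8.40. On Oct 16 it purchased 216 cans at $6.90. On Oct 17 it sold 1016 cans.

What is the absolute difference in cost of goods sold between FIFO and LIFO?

FIFO COGS: 262 @ $11.15 + 271 @ $6.20 + 46 @ $6.60 + 340 @ $6.20 + 97 @ $8.40 = $7,827.90
LIFO COGS: 216 @ $6.90 + 163 @ $8.40 + 340 @ $6.20 + 46 @ $6.60 + 251 @ $6.20 = $6,827.40
Difference = |$7,827.90 − $6,827.40| = $1,000.50

$1,000.50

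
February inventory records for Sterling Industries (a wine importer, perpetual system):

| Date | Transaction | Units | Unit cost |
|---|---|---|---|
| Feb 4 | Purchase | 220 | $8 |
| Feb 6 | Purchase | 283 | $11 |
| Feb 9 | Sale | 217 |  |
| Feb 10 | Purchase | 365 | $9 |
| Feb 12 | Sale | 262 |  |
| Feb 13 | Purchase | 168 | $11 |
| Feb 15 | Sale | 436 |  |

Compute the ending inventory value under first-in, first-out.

Feb 9, 217 sold [FIFO — oldest first]: 217 @ $8 = $1,736
Feb 12, 262 sold [FIFO — oldest first]: 3 @ $8 + 259 @ $11 = $2,873
Feb 15, 436 sold [FIFO — oldest first]: 24 @ $11 + 365 @ $9 + 47 @ $11 = $4,066
Total COGS = $1,736 + $2,873 + $4,066 = $8,675
Ending inventory: 121 @ $11 = $1,331
Check: goods available $10,006 = COGS $8,675 + ending $1,331

Ending inventory = $1,331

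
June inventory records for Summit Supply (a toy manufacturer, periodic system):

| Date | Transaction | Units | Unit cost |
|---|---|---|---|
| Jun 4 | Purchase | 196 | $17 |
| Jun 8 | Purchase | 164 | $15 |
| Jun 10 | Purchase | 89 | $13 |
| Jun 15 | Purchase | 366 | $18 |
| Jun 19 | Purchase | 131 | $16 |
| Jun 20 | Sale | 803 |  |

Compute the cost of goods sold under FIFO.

COGS = $13,321

Jun 20, 803 sold [FIFO — oldest first]: 196 @ $17 + 164 @ $15 + 89 @ $13 + 354 @ $18 = $13,321
Ending inventory: 12 @ $18 + 131 @ $16 = $2,312
Check: goods available $15,633 = COGS $13,321 + ending $2,312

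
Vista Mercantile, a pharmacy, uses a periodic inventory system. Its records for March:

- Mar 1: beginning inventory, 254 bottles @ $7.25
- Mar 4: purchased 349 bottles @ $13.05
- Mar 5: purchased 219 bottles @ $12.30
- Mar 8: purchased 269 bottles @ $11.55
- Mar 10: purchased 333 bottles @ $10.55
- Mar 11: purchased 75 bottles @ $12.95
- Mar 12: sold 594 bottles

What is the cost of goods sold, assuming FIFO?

COGS = $6,278.50

Mar 12, 594 sold [FIFO — oldest first]: 254 @ $7.25 + 340 @ $13.05 = $6,278.50
Ending inventory: 9 @ $13.05 + 219 @ $12.30 + 269 @ $11.55 + 333 @ $10.55 + 75 @ $12.95 = $10,402.50
Check: goods available $16,681.00 = COGS $6,278.50 + ending $10,402.50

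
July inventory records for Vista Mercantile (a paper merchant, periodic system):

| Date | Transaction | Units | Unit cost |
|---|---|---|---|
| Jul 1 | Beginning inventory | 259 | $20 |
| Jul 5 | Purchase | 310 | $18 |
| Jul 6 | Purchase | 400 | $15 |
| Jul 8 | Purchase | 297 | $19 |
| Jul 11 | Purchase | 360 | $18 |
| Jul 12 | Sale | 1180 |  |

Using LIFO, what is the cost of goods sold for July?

COGS = $20,337

Jul 12, 1180 sold [LIFO — newest first]: 360 @ $18 + 297 @ $19 + 400 @ $15 + 123 @ $18 = $20,337
Ending inventory: 259 @ $20 + 187 @ $18 = $8,546
Check: goods available $28,883 = COGS $20,337 + ending $8,546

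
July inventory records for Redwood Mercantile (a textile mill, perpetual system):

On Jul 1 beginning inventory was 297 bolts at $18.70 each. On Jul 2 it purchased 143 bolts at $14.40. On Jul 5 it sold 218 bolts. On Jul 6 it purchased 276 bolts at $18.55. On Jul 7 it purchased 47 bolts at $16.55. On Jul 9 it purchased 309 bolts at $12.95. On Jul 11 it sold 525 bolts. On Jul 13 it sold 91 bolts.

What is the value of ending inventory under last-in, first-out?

Jul 5, 218 sold [LIFO — newest first]: 143 @ $14.40 + 75 @ $18.70 = $3,461.70
Jul 11, 525 sold [LIFO — newest first]: 309 @ $12.95 + 47 @ $16.55 + 169 @ $18.55 = $7,914.35
Jul 13, 91 sold [LIFO — newest first]: 91 @ $18.55 = $1,688.05
Total COGS = $3,461.70 + $7,914.35 + $1,688.05 = $13,064.10
Ending inventory: 222 @ $18.70 + 16 @ $18.55 = $4,448.20
Check: goods available $17,512.30 = COGS $13,064.10 + ending $4,448.20

Ending inventory = $4,448.20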